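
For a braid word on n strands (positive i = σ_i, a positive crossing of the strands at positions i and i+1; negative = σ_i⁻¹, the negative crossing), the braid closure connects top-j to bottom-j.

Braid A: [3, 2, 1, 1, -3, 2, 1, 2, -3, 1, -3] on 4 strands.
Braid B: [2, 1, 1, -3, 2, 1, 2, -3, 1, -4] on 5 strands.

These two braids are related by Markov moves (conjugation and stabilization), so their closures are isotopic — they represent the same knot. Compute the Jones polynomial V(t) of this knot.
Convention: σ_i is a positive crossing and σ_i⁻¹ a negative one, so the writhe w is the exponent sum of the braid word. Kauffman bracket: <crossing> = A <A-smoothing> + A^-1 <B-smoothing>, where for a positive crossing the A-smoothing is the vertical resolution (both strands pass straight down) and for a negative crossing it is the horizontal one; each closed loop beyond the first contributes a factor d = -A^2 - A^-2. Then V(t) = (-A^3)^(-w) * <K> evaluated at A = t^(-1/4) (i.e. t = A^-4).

Markov-equivalent braids have isotopic closures, hence identical knot invariants. Strip the Markov moves from each word to reach a common short braid β, then compute V(t) once on β.
Braid A: s3 s2 s1 s1 s3^-1 s2 s1 s2 s3^-1 s1 s3^-1 on 4 strands reduces by inverse Markov moves (closure unchanged at each step):
  Deconjugate: the word is γ·β·γ⁻¹ with γ = s3 (prefix) and γ⁻¹ = s3^-1 (suffix); strip both.
Reduced to β = s2 s1 s1 s3^-1 s2 s1 s2 s3^-1 s1 on 4 strands, 9 crossings.
Braid B: s2 s1 s1 s3^-1 s2 s1 s2 s3^-1 s1 s4^-1 on 5 strands reduces by inverse Markov moves (closure unchanged at each step):
  Destabilize: the word has the form β·s4^-1 where s4^-1 occurs only as the final letter (β ∈ B_4); drop it and the last strand → 4 strands.
Reduced to β = s2 s1 s1 s3^-1 s2 s1 s2 s3^-1 s1 on 4 strands, 9 crossings.
Both give the same β = s2 s1 s1 s3^-1 s2 s1 s2 s3^-1 s1 on 4 strands, so one state sum suffices:
Braid: s2 s1 s1 s3^-1 s2 s1 s2 s3^-1 s1 on 4 strands, 9 crossings.
Writhe w = (#positive) - (#negative) = 7 - 2 = 5.
Enumerate smoothing states for the bracket polynomial. There are 2^9 = 512 states.
For each crossing: s=0 is the vertical smoothing, s=1 horizontal. Crossing k contributes A^(sign_k * (1 - 2*s_k)); loop factor d = -A^2 - A^-2.
Tabulate the states by total A-exponent and number of loops L (A-exp: L × count):
  A^9: L=4 ×1
  A^7: L=3 ×9
  A^5: L=2 ×28, L=4 ×8
  A^3: L=1 ×32, L=3 ×48, L=5 ×4
  A^1: L=2 ×91, L=4 ×34, L=6 ×1
  A^-1: L=1 ×23, L=3 ×92, L=5 ×11
  A^-3: L=2 ×43, L=4 ×40, L=6 ×1
  A^-5: L=1 ×4, L=3 ×26, L=5 ×6
  A^-7: L=2 ×4, L=4 ×5
  A^-9: L=3 ×1
Each group contributes A^e * Σ count * d^(L-1):
Powers of d = -A^2 - A^-2: d^2 = A^4 + 2 + A^-4; d^3 = -A^6 - 3*A^2 - 3*A^-2 - A^-6; d^4 = A^8 + 4*A^4 + 6 + 4*A^-4 + A^-8; d^5 = -A^10 - 5*A^6 - 10*A^2 - 10*A^-2 - 5*A^-6 - A^-10.
  A^9 * (d^3) = -A^15 - 3*A^11 - 3*A^7 - A^3
  A^7 * (9*d^2) = 9*A^11 + 18*A^7 + 9*A^3
  A^5 * (28*d + 8*d^3) = -8*A^11 - 52*A^7 - 52*A^3 - 8*A^-1
  A^3 * (32 + 48*d^2 + 4*d^4) = 4*A^11 + 64*A^7 + 152*A^3 + 64*A^-1 + 4*A^-5
  A^1 * (91*d + 34*d^3 + d^5) = -A^11 - 39*A^7 - 203*A^3 - 203*A^-1 - 39*A^-5 - A^-9
  A^-1 * (23 + 92*d^2 + 11*d^4) = 11*A^7 + 136*A^3 + 273*A^-1 + 136*A^-5 + 11*A^-9
  A^-3 * (43*d + 40*d^3 + d^5) = -A^7 - 45*A^3 - 173*A^-1 - 173*A^-5 - 45*A^-9 - A^-13
  A^-5 * (4 + 26*d^2 + 6*d^4) = 6*A^3 + 50*A^-1 + 92*A^-5 + 50*A^-9 + 6*A^-13
  A^-7 * (4*d + 5*d^3) = -5*A^-1 - 19*A^-5 - 19*A^-9 - 5*A^-13
  A^-9 * (d^2) = A^-5 + 2*A^-9 + A^-13
Summing the groups: <K> = -A^15 + A^11 - 2*A^7 + 2*A^3 - 2*A^-1 + 2*A^-5 - 2*A^-9 + A^-13
Normalise by the writhe: (-A^3)^(-w) = (-A^3)^(-5) = -A^-15, so f(A) = -A^-15 * <K> = 1 - A^-4 + 2*A^-8 - 2*A^-12 + 2*A^-16 - 2*A^-20 + 2*A^-24 - A^-28.
Substitute A = t^(-1/4), i.e. A^e → t^(-e/4): V(t) = -t^7 + 2*t^6 - 2*t^5 + 2*t^4 - 2*t^3 + 2*t^2 - t + 1

Answer: -t^7 + 2*t^6 - 2*t^5 + 2*t^4 - 2*t^3 + 2*t^2 - t + 1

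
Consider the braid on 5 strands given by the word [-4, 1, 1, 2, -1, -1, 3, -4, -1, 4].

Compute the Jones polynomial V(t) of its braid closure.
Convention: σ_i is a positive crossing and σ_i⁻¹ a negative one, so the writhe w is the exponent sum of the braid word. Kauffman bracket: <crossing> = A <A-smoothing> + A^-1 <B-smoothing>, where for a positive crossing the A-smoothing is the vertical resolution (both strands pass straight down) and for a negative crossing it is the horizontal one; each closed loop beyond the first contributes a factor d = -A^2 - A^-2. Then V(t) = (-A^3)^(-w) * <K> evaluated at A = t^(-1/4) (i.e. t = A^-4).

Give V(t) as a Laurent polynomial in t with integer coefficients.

The presented braid s4^-1 s1 s1 s2 s1^-1 s1^-1 s3 s4^-1 s1^-1 s4 on 5 strands reduces by inverse Markov moves (closure unchanged at each step):
  Deconjugate: the word is γ·β·γ⁻¹ with γ = s4^-1 s1 (prefix) and γ⁻¹ = s1^-1 s4 (suffix); strip both.
  Destabilize: the word has the form β·s4^-1 where s4^-1 occurs only as the final letter (β ∈ B_4); drop it and the last strand → 4 strands.
Reduced to β = s1 s2 s1^-1 s1^-1 s3 on 4 strands, 5 crossings.
Compute on β:
Braid: s1 s2 s1^-1 s1^-1 s3 on 4 strands, 5 crossings.
Writhe w = (#positive) - (#negative) = 3 - 2 = 1.
Enumerate smoothing states for the bracket polynomial. There are 2^5 = 32 states.
For each crossing: s=0 is the vertical smoothing, s=1 horizontal. Crossing k contributes A^(sign_k * (1 - 2*s_k)); loop factor d = -A^2 - A^-2.
  state 00000: A-exp=+1, loops=4, term = A^1 * d^3
  state 00001: A-exp=-1, loops=3, term = A^-1 * d^2
  state 00010: A-exp=+3, loops=3, term = A^3 * d^2
  state 00011: A-exp=+1, loops=2, term = A^1 * d^1
  state 00100: A-exp=+3, loops=3, term = A^3 * d^2
  state 00101: A-exp=+1, loops=2, term = A^1 * d^1
  state 00110: A-exp=+5, loops=4, term = A^5 * d^3
  state 00111: A-exp=+3, loops=3, term = A^3 * d^2
  state 01000: A-exp=-1, loops=3, term = A^-1 * d^2
  state 01001: A-exp=-3, loops=2, term = A^-3 * d^1
  state 01010: A-exp=+1, loops=2, term = A^1 * d^1
  state 01011: A-exp=-1, loops=1, term = A^-1 * d^0
  state 01100: A-exp=+1, loops=2, term = A^1 * d^1
  state 01101: A-exp=-1, loops=1, term = A^-1 * d^0
  state 01110: A-exp=+3, loops=3, term = A^3 * d^2
  state 01111: A-exp=+1, loops=2, term = A^1 * d^1
  state 10000: A-exp=-1, loops=3, term = A^-1 * d^2
  state 10001: A-exp=-3, loops=2, term = A^-3 * d^1
  state 10010: A-exp=+1, loops=4, term = A^1 * d^3
  state 10011: A-exp=-1, loops=3, term = A^-1 * d^2
  state 10100: A-exp=+1, loops=4, term = A^1 * d^3
  state 10101: A-exp=-1, loops=3, term = A^-1 * d^2
  state 10110: A-exp=+3, loops=5, term = A^3 * d^4
  state 10111: A-exp=+1, loops=4, term = A^1 * d^3
  state 11000: A-exp=-3, loops=2, term = A^-3 * d^1
  state 11001: A-exp=-5, loops=1, term = A^-5 * d^0
  state 11010: A-exp=-1, loops=3, term = A^-1 * d^2
  state 11011: A-exp=-3, loops=2, term = A^-3 * d^1
  state 11100: A-exp=-1, loops=3, term = A^-1 * d^2
  state 11101: A-exp=-3, loops=2, term = A^-3 * d^1
  state 11110: A-exp=+1, loops=4, term = A^1 * d^3
  state 11111: A-exp=-1, loops=3, term = A^-1 * d^2
Collect the terms by A-exponent (count of states per loop number):
Powers of d = -A^2 - A^-2: d^2 = A^4 + 2 + A^-4; d^3 = -A^6 - 3*A^2 - 3*A^-2 - A^-6; d^4 = A^8 + 4*A^4 + 6 + 4*A^-4 + A^-8.
  A^5 * (d^3) = -A^11 - 3*A^7 - 3*A^3 - A^-1
  A^3 * (4*d^2 + d^4) = A^11 + 8*A^7 + 14*A^3 + 8*A^-1 + A^-5
  A^1 * (5*d + 5*d^3) = -5*A^7 - 20*A^3 - 20*A^-1 - 5*A^-5
  A^-1 * (2 + 8*d^2) = 8*A^3 + 18*A^-1 + 8*A^-5
  A^-3 * (5*d) = -5*A^-1 - 5*A^-5
  A^-5 * (1) = A^-5
Summing the groups: <K> = -A^3
Normalise by the writhe: (-A^3)^(-w) = (-A^3)^(-1) = -A^-3, so f(A) = -A^-3 * <K> = 1.
Substitute A = t^(-1/4), i.e. A^e → t^(-e/4): V(t) = 1

Answer: 1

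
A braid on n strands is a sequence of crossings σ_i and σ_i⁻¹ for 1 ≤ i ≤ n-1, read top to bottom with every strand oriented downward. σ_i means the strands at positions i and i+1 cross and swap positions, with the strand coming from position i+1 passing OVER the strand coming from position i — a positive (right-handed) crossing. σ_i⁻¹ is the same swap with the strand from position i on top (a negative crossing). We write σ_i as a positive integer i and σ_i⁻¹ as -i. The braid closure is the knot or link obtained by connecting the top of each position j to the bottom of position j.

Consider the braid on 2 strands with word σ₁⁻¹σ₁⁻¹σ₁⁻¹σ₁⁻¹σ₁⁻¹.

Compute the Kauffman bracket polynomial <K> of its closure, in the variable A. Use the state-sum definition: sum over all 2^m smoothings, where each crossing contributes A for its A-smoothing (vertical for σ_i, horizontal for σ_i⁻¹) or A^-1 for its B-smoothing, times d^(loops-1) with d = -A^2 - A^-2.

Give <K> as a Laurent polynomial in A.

Braid: s1^-1 s1^-1 s1^-1 s1^-1 s1^-1 on 2 strands, 5 crossings.
Writhe w = (#positive) - (#negative) = 0 - 5 = -5.
Computing the Kauffman bracket via state sum. There are 2^5 = 32 states.
For each crossing: s=0 is the vertical smoothing, s=1 horizontal. Crossing k contributes A^(sign_k * (1 - 2*s_k)); loop factor d = -A^2 - A^-2.
  state 00000: A-exp=-5, loops=2, term = A^-5 * d^1
  state 00001: A-exp=-3, loops=1, term = A^-3 * d^0
  state 00010: A-exp=-3, loops=1, term = A^-3 * d^0
  state 00011: A-exp=-1, loops=2, term = A^-1 * d^1
  state 00100: A-exp=-3, loops=1, term = A^-3 * d^0
  state 00101: A-exp=-1, loops=2, term = A^-1 * d^1
  state 00110: A-exp=-1, loops=2, term = A^-1 * d^1
  state 00111: A-exp=+1, loops=3, term = A^1 * d^2
  state 01000: A-exp=-3, loops=1, term = A^-3 * d^0
  state 01001: A-exp=-1, loops=2, term = A^-1 * d^1
  state 01010: A-exp=-1, loops=2, term = A^-1 * d^1
  state 01011: A-exp=+1, loops=3, term = A^1 * d^2
  state 01100: A-exp=-1, loops=2, term = A^-1 * d^1
  state 01101: A-exp=+1, loops=3, term = A^1 * d^2
  state 01110: A-exp=+1, loops=3, term = A^1 * d^2
  state 01111: A-exp=+3, loops=4, term = A^3 * d^3
  state 10000: A-exp=-3, loops=1, term = A^-3 * d^0
  state 10001: A-exp=-1, loops=2, term = A^-1 * d^1
  state 10010: A-exp=-1, loops=2, term = A^-1 * d^1
  state 10011: A-exp=+1, loops=3, term = A^1 * d^2
  state 10100: A-exp=-1, loops=2, term = A^-1 * d^1
  state 10101: A-exp=+1, loops=3, term = A^1 * d^2
  state 10110: A-exp=+1, loops=3, term = A^1 * d^2
  state 10111: A-exp=+3, loops=4, term = A^3 * d^3
  state 11000: A-exp=-1, loops=2, term = A^-1 * d^1
  state 11001: A-exp=+1, loops=3, term = A^1 * d^2
  state 11010: A-exp=+1, loops=3, term = A^1 * d^2
  state 11011: A-exp=+3, loops=4, term = A^3 * d^3
  state 11100: A-exp=+1, loops=3, term = A^1 * d^2
  state 11101: A-exp=+3, loops=4, term = A^3 * d^3
  state 11110: A-exp=+3, loops=4, term = A^3 * d^3
  state 11111: A-exp=+5, loops=5, term = A^5 * d^4
Collect the terms by A-exponent (count of states per loop number):
Powers of d = -A^2 - A^-2: d^2 = A^4 + 2 + A^-4; d^3 = -A^6 - 3*A^2 - 3*A^-2 - A^-6; d^4 = A^8 + 4*A^4 + 6 + 4*A^-4 + A^-8.
  A^5 * (d^4) = A^13 + 4*A^9 + 6*A^5 + 4*A + A^-3
  A^3 * (5*d^3) = -5*A^9 - 15*A^5 - 15*A - 5*A^-3
  A^1 * (10*d^2) = 10*A^5 + 20*A + 10*A^-3
  A^-1 * (10*d) = -10*A - 10*A^-3
  A^-3 * (5) = 5*A^-3
  A^-5 * (d) = -A^-3 - A^-7
Summing the groups: <K> = A^13 - A^9 + A^5 - A - A^-7

Answer: A^13 - A^9 + A^5 - A - A^-7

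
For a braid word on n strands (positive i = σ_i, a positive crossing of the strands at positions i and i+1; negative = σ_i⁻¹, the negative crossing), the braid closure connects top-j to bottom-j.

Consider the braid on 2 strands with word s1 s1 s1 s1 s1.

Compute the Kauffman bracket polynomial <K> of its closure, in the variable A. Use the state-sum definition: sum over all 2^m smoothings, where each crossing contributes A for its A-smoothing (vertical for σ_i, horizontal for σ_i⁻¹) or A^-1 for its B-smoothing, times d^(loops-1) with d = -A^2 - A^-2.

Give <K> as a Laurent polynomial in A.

Braid: s1 s1 s1 s1 s1 on 2 strands, 5 crossings.
Writhe w = (#positive) - (#negative) = 5 - 0 = 5.
Computing the Kauffman bracket via state sum. There are 2^5 = 32 states.
Smooth each crossing (0=||, 1=⌣⌢); contribution A^(Σ sign_k(1-2s_k)) * d^(L-1).
  state 00000: A-exp=+5, loops=2, term = A^5 * d^1
  state 00001: A-exp=+3, loops=1, term = A^3 * d^0
  state 00010: A-exp=+3, loops=1, term = A^3 * d^0
  state 00011: A-exp=+1, loops=2, term = A^1 * d^1
  state 00100: A-exp=+3, loops=1, term = A^3 * d^0
  state 00101: A-exp=+1, loops=2, term = A^1 * d^1
  state 00110: A-exp=+1, loops=2, term = A^1 * d^1
  state 00111: A-exp=-1, loops=3, term = A^-1 * d^2
  state 01000: A-exp=+3, loops=1, term = A^3 * d^0
  state 01001: A-exp=+1, loops=2, term = A^1 * d^1
  state 01010: A-exp=+1, loops=2, term = A^1 * d^1
  state 01011: A-exp=-1, loops=3, term = A^-1 * d^2
  state 01100: A-exp=+1, loops=2, term = A^1 * d^1
  state 01101: A-exp=-1, loops=3, term = A^-1 * d^2
  state 01110: A-exp=-1, loops=3, term = A^-1 * d^2
  state 01111: A-exp=-3, loops=4, term = A^-3 * d^3
  state 10000: A-exp=+3, loops=1, term = A^3 * d^0
  state 10001: A-exp=+1, loops=2, term = A^1 * d^1
  state 10010: A-exp=+1, loops=2, term = A^1 * d^1
  state 10011: A-exp=-1, loops=3, term = A^-1 * d^2
  state 10100: A-exp=+1, loops=2, term = A^1 * d^1
  state 10101: A-exp=-1, loops=3, term = A^-1 * d^2
  state 10110: A-exp=-1, loops=3, term = A^-1 * d^2
  state 10111: A-exp=-3, loops=4, term = A^-3 * d^3
  state 11000: A-exp=+1, loops=2, term = A^1 * d^1
  state 11001: A-exp=-1, loops=3, term = A^-1 * d^2
  state 11010: A-exp=-1, loops=3, term = A^-1 * d^2
  state 11011: A-exp=-3, loops=4, term = A^-3 * d^3
  state 11100: A-exp=-1, loops=3, term = A^-1 * d^2
  state 11101: A-exp=-3, loops=4, term = A^-3 * d^3
  state 11110: A-exp=-3, loops=4, term = A^-3 * d^3
  state 11111: A-exp=-5, loops=5, term = A^-5 * d^4
Collect the terms by A-exponent (count of states per loop number):
Powers of d = -A^2 - A^-2: d^2 = A^4 + 2 + A^-4; d^3 = -A^6 - 3*A^2 - 3*A^-2 - A^-6; d^4 = A^8 + 4*A^4 + 6 + 4*A^-4 + A^-8.
  A^5 * (d) = -A^7 - A^3
  A^3 * (5) = 5*A^3
  A^1 * (10*d) = -10*A^3 - 10*A^-1
  A^-1 * (10*d^2) = 10*A^3 + 20*A^-1 + 10*A^-5
  A^-3 * (5*d^3) = -5*A^3 - 15*A^-1 - 15*A^-5 - 5*A^-9
  A^-5 * (d^4) = A^3 + 4*A^-1 + 6*A^-5 + 4*A^-9 + A^-13
Summing the groups: <K> = -A^7 - A^-1 + A^-5 - A^-9 + A^-13

Answer: -A^7 - A^-1 + A^-5 - A^-9 + A^-13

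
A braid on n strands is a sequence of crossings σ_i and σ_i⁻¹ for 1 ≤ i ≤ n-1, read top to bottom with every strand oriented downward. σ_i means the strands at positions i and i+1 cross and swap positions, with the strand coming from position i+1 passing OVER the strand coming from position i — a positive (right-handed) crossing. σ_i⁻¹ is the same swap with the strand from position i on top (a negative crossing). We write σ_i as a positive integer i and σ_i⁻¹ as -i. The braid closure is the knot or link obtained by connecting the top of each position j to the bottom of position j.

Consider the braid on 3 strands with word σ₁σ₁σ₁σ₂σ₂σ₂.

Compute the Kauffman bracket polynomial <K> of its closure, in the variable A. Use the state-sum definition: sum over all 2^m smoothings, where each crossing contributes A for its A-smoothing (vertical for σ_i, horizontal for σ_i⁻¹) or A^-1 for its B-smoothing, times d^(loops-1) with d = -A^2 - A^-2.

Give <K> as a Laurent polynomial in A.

A^10 + 2*A^2 - 2*A^-2 + A^-6 - 2*A^-10 + A^-14

Derivation:
Braid: s1 s1 s1 s2 s2 s2 on 3 strands, 6 crossings.
Writhe w = (#positive) - (#negative) = 6 - 0 = 6.
Enumerate smoothing states for the bracket polynomial. There are 2^6 = 64 states.
Smooth each crossing (0=||, 1=⌣⌢); contribution A^(Σ sign_k(1-2s_k)) * d^(L-1).
Tabulate the states by total A-exponent and number of loops L (A-exp: L × count):
  A^6: L=3 ×1
  A^4: L=2 ×6
  A^2: L=1 ×9, L=3 ×6
  A^0: L=2 ×18, L=4 ×2
  A^-2: L=3 ×15
  A^-4: L=4 ×6
  A^-6: L=5 ×1
Each group contributes A^e * Σ count * d^(L-1):
Powers of d = -A^2 - A^-2: d^2 = A^4 + 2 + A^-4; d^3 = -A^6 - 3*A^2 - 3*A^-2 - A^-6; d^4 = A^8 + 4*A^4 + 6 + 4*A^-4 + A^-8.
  A^6 * (d^2) = A^10 + 2*A^6 + A^2
  A^4 * (6*d) = -6*A^6 - 6*A^2
  A^2 * (9 + 6*d^2) = 6*A^6 + 21*A^2 + 6*A^-2
  A^0 * (18*d + 2*d^3) = -2*A^6 - 24*A^2 - 24*A^-2 - 2*A^-6
  A^-2 * (15*d^2) = 15*A^2 + 30*A^-2 + 15*A^-6
  A^-4 * (6*d^3) = -6*A^2 - 18*A^-2 - 18*A^-6 - 6*A^-10
  A^-6 * (d^4) = A^2 + 4*A^-2 + 6*A^-6 + 4*A^-10 + A^-14
Summing the groups: <K> = A^10 + 2*A^2 - 2*A^-2 + A^-6 - 2*A^-10 + A^-14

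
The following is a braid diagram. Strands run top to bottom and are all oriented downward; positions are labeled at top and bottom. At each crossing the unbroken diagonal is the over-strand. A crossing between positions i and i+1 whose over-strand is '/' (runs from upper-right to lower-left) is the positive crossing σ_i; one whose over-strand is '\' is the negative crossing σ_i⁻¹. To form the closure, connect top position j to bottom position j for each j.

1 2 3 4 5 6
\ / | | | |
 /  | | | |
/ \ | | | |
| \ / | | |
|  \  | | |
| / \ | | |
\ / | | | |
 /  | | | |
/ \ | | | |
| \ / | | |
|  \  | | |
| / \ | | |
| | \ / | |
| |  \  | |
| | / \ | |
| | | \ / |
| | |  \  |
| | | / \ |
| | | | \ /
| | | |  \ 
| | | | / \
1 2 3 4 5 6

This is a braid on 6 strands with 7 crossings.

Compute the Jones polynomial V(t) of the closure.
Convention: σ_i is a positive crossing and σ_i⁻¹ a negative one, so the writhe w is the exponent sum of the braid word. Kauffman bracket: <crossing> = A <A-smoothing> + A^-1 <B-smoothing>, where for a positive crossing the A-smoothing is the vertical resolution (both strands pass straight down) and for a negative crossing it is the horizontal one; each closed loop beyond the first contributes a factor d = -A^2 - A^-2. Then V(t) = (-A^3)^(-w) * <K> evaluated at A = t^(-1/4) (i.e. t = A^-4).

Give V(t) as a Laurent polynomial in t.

t^2 - t + 1 - t^-1 + t^-2

Derivation:
Reading the diagram top to bottom ('/'-over between positions i,i+1 = s_i, '\'-over = s_i^-1): braid word = s1 s2^-1 s1 s2^-1 s3^-1 s4^-1 s5^-1.
The presented braid s1 s2^-1 s1 s2^-1 s3^-1 s4^-1 s5^-1 on 6 strands reduces by inverse Markov moves (closure unchanged at each step):
  Destabilize: the word has the form β·s5^-1 where s5^-1 occurs only as the final letter (β ∈ B_5); drop it and the last strand → 5 strands.
  Destabilize: the word has the form β·s4^-1 where s4^-1 occurs only as the final letter (β ∈ B_4); drop it and the last strand → 4 strands.
  Destabilize: the word has the form β·s3^-1 where s3^-1 occurs only as the final letter (β ∈ B_3); drop it and the last strand → 3 strands.
Reduced to β = s1 s2^-1 s1 s2^-1 on 3 strands, 4 crossings.
Compute on β:
Braid: s1 s2^-1 s1 s2^-1 on 3 strands, 4 crossings.
Writhe w = (#positive) - (#negative) = 2 - 2 = 0.
Enumerate smoothing states for the bracket polynomial. There are 2^4 = 16 states.
Smooth each crossing (0=||, 1=⌣⌢); contribution A^(Σ sign_k(1-2s_k)) * d^(L-1).
  state 0000: A-exp=+0, loops=3, term = A^0 * d^2
  state 0001: A-exp=+2, loops=2, term = A^2 * d^1
  state 0010: A-exp=-2, loops=2, term = A^-2 * d^1
  state 0011: A-exp=+0, loops=1, term = A^0 * d^0
  state 0100: A-exp=+2, loops=2, term = A^2 * d^1
  state 0101: A-exp=+4, loops=3, term = A^4 * d^2
  state 0110: A-exp=+0, loops=1, term = A^0 * d^0
  state 0111: A-exp=+2, loops=2, term = A^2 * d^1
  state 1000: A-exp=-2, loops=2, term = A^-2 * d^1
  state 1001: A-exp=+0, loops=1, term = A^0 * d^0
  state 1010: A-exp=-4, loops=3, term = A^-4 * d^2
  state 1011: A-exp=-2, loops=2, term = A^-2 * d^1
  state 1100: A-exp=+0, loops=1, term = A^0 * d^0
  state 1101: A-exp=+2, loops=2, term = A^2 * d^1
  state 1110: A-exp=-2, loops=2, term = A^-2 * d^1
  state 1111: A-exp=+0, loops=1, term = A^0 * d^0
Collect the terms by A-exponent (count of states per loop number):
Powers of d = -A^2 - A^-2: d^2 = A^4 + 2 + A^-4.
  A^4 * (d^2) = A^8 + 2*A^4 + 1
  A^2 * (4*d) = -4*A^4 - 4
  A^0 * (5 + d^2) = A^4 + 7 + A^-4
  A^-2 * (4*d) = -4 - 4*A^-4
  A^-4 * (d^2) = 1 + 2*A^-4 + A^-8
Summing the groups: <K> = A^8 - A^4 + 1 - A^-4 + A^-8
Normalise by the writhe: (-A^3)^(-w) = (-A^3)^(0) = 1, so f(A) = 1 * <K> = A^8 - A^4 + 1 - A^-4 + A^-8.
Substitute A = t^(-1/4), i.e. A^e → t^(-e/4): V(t) = t^2 - t + 1 - t^-1 + t^-2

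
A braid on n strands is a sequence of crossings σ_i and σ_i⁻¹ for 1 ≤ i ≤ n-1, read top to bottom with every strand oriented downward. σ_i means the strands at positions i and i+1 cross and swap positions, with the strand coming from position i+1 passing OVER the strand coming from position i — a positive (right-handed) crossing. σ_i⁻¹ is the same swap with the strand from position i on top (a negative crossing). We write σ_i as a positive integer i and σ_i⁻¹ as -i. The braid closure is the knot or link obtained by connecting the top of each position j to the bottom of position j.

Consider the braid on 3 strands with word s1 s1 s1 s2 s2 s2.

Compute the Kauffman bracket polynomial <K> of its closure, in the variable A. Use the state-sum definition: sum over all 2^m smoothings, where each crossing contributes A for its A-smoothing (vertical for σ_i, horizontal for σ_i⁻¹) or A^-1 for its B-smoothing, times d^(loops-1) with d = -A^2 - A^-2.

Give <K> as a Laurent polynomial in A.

A^10 + 2*A^2 - 2*A^-2 + A^-6 - 2*A^-10 + A^-14

Derivation:
Braid: s1 s1 s1 s2 s2 s2 on 3 strands, 6 crossings.
Writhe w = (#positive) - (#negative) = 6 - 0 = 6.
State-sum expansion of <K>. There are 2^6 = 64 states.
Smooth each crossing (0=||, 1=⌣⌢); contribution A^(Σ sign_k(1-2s_k)) * d^(L-1).
Tabulate the states by total A-exponent and number of loops L (A-exp: L × count):
  A^6: L=3 ×1
  A^4: L=2 ×6
  A^2: L=1 ×9, L=3 ×6
  A^0: L=2 ×18, L=4 ×2
  A^-2: L=3 ×15
  A^-4: L=4 ×6
  A^-6: L=5 ×1
Each group contributes A^e * Σ count * d^(L-1):
Powers of d = -A^2 - A^-2: d^2 = A^4 + 2 + A^-4; d^3 = -A^6 - 3*A^2 - 3*A^-2 - A^-6; d^4 = A^8 + 4*A^4 + 6 + 4*A^-4 + A^-8.
  A^6 * (d^2) = A^10 + 2*A^6 + A^2
  A^4 * (6*d) = -6*A^6 - 6*A^2
  A^2 * (9 + 6*d^2) = 6*A^6 + 21*A^2 + 6*A^-2
  A^0 * (18*d + 2*d^3) = -2*A^6 - 24*A^2 - 24*A^-2 - 2*A^-6
  A^-2 * (15*d^2) = 15*A^2 + 30*A^-2 + 15*A^-6
  A^-4 * (6*d^3) = -6*A^2 - 18*A^-2 - 18*A^-6 - 6*A^-10
  A^-6 * (d^4) = A^2 + 4*A^-2 + 6*A^-6 + 4*A^-10 + A^-14
Summing the groups: <K> = A^10 + 2*A^2 - 2*A^-2 + A^-6 - 2*A^-10 + A^-14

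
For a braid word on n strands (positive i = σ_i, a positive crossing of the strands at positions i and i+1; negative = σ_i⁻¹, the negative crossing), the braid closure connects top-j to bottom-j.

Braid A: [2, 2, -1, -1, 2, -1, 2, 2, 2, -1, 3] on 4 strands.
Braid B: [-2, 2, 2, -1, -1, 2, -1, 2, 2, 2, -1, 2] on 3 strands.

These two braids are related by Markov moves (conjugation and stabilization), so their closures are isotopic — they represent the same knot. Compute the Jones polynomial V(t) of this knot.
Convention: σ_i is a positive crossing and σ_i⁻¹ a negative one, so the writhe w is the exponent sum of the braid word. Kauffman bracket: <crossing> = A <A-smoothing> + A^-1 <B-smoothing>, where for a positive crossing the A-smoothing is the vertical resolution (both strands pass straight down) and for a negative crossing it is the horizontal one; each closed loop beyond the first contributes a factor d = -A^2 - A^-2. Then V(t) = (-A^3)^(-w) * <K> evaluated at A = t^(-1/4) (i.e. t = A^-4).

t^7 - 3*t^6 + 6*t^5 - 9*t^4 + 11*t^3 - 12*t^2 + 11*t - 8 + 6*t^-1 - 3*t^-2 + t^-3

Derivation:
Markov-equivalent braids have isotopic closures, hence identical knot invariants. Strip the Markov moves from each word to reach a common short braid β, then compute V(t) once on β.
Braid A: s2 s2 s1^-1 s1^-1 s2 s1^-1 s2 s2 s2 s1^-1 s3 on 4 strands reduces by inverse Markov moves (closure unchanged at each step):
  Destabilize: the word has the form β·s3 where s3 occurs only as the final letter (β ∈ B_3); drop it and the last strand → 3 strands.
Reduced to β = s2 s2 s1^-1 s1^-1 s2 s1^-1 s2 s2 s2 s1^-1 on 3 strands, 10 crossings.
Braid B: s2^-1 s2 s2 s1^-1 s1^-1 s2 s1^-1 s2 s2 s2 s1^-1 s2 on 3 strands reduces by inverse Markov moves (closure unchanged at each step):
  Deconjugate: the word is γ·β·γ⁻¹ with γ = s2^-1 (prefix) and γ⁻¹ = s2 (suffix); strip both.
Reduced to β = s2 s2 s1^-1 s1^-1 s2 s1^-1 s2 s2 s2 s1^-1 on 3 strands, 10 crossings.
Both give the same β = s2 s2 s1^-1 s1^-1 s2 s1^-1 s2 s2 s2 s1^-1 on 3 strands, so one state sum suffices:
Braid: s2 s2 s1^-1 s1^-1 s2 s1^-1 s2 s2 s2 s1^-1 on 3 strands, 10 crossings.
Writhe w = (#positive) - (#negative) = 6 - 4 = 2.
Computing the Kauffman bracket via state sum. There are 2^10 = 1024 states.
For each crossing: s=0 is the vertical smoothing, s=1 horizontal. Crossing k contributes A^(sign_k * (1 - 2*s_k)); loop factor d = -A^2 - A^-2.
Tabulate the states by total A-exponent and number of loops L (A-exp: L × count):
  A^10: L=5 ×1
  A^8: L=4 ×10
  A^6: L=3 ×41, L=5 ×4
  A^4: L=2 ×81, L=4 ×38, L=6 ×1
  A^2: L=1 ×71, L=3 ×117, L=5 ×22
  A^0: L=2 ×154, L=4 ×91, L=6 ×7
  A^-2: L=3 ×168, L=5 ×41, L=7 ×1
  A^-4: L=4 ×110, L=6 ×10
  A^-6: L=5 ×44, L=7 ×1
  A^-8: L=6 ×10
  A^-10: L=7 ×1
Each group contributes A^e * Σ count * d^(L-1):
Powers of d = -A^2 - A^-2: d^2 = A^4 + 2 + A^-4; d^3 = -A^6 - 3*A^2 - 3*A^-2 - A^-6; d^4 = A^8 + 4*A^4 + 6 + 4*A^-4 + A^-8; d^5 = -A^10 - 5*A^6 - 10*A^2 - 10*A^-2 - 5*A^-6 - A^-10; d^6 = A^12 + 6*A^8 + 15*A^4 + 20 + 15*A^-4 + 6*A^-8 + A^-12.
  A^10 * (d^4) = A^18 + 4*A^14 + 6*A^10 + 4*A^6 + A^2
  A^8 * (10*d^3) = -10*A^14 - 30*A^10 - 30*A^6 - 10*A^2
  A^6 * (41*d^2 + 4*d^4) = 4*A^14 + 57*A^10 + 106*A^6 + 57*A^2 + 4*A^-2
  A^4 * (81*d + 38*d^3 + d^5) = -A^14 - 43*A^10 - 205*A^6 - 205*A^2 - 43*A^-2 - A^-6
  A^2 * (71 + 117*d^2 + 22*d^4) = 22*A^10 + 205*A^6 + 437*A^2 + 205*A^-2 + 22*A^-6
  A^0 * (154*d + 91*d^3 + 7*d^5) = -7*A^10 - 126*A^6 - 497*A^2 - 497*A^-2 - 126*A^-6 - 7*A^-10
  A^-2 * (168*d^2 + 41*d^4 + d^6) = A^10 + 47*A^6 + 347*A^2 + 602*A^-2 + 347*A^-6 + 47*A^-10 + A^-14
  A^-4 * (110*d^3 + 10*d^5) = -10*A^6 - 160*A^2 - 430*A^-2 - 430*A^-6 - 160*A^-10 - 10*A^-14
  A^-6 * (44*d^4 + d^6) = A^6 + 50*A^2 + 191*A^-2 + 284*A^-6 + 191*A^-10 + 50*A^-14 + A^-18
  A^-8 * (10*d^5) = -10*A^2 - 50*A^-2 - 100*A^-6 - 100*A^-10 - 50*A^-14 - 10*A^-18
  A^-10 * (d^6) = A^2 + 6*A^-2 + 15*A^-6 + 20*A^-10 + 15*A^-14 + 6*A^-18 + A^-22
Summing the groups: <K> = A^18 - 3*A^14 + 6*A^10 - 8*A^6 + 11*A^2 - 12*A^-2 + 11*A^-6 - 9*A^-10 + 6*A^-14 - 3*A^-18 + A^-22
Normalise by the writhe: (-A^3)^(-w) = (-A^3)^(-2) = A^-6, so f(A) = A^-6 * <K> = A^12 - 3*A^8 + 6*A^4 - 8 + 11*A^-4 - 12*A^-8 + 11*A^-12 - 9*A^-16 + 6*A^-20 - 3*A^-24 + A^-28.
Substitute A = t^(-1/4), i.e. A^e → t^(-e/4): V(t) = t^7 - 3*t^6 + 6*t^5 - 9*t^4 + 11*t^3 - 12*t^2 + 11*t - 8 + 6*t^-1 - 3*t^-2 + t^-3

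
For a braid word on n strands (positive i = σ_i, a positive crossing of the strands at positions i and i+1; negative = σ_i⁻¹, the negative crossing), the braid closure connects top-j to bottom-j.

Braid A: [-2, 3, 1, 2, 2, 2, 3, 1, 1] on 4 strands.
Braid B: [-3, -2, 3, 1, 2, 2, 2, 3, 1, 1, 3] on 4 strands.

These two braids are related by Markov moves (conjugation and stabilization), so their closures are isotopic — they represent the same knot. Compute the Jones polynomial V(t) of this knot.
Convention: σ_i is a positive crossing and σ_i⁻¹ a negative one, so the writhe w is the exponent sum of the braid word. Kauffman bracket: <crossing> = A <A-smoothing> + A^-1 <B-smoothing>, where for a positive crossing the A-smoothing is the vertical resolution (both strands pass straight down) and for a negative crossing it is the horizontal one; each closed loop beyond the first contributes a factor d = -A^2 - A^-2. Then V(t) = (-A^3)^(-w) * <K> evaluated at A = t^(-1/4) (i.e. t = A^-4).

Markov-equivalent braids have isotopic closures, hence identical knot invariants. Strip the Markov moves from each word to reach a common short braid β, then compute V(t) once on β.
Braid A: s2^-1 s3 s1 s2 s2 s2 s3 s1 s1 on 4 strands has no conjugating prefix/suffix or stabilization to strip; take β = s2^-1 s3 s1 s2 s2 s2 s3 s1 s1.
Braid B: s3^-1 s2^-1 s3 s1 s2 s2 s2 s3 s1 s1 s3 on 4 strands reduces by inverse Markov moves (closure unchanged at each step):
  Deconjugate: the word is γ·β·γ⁻¹ with γ = s3^-1 (prefix) and γ⁻¹ = s3 (suffix); strip both.
Reduced to β = s2^-1 s3 s1 s2 s2 s2 s3 s1 s1 on 4 strands, 9 crossings.
Both give the same β = s2^-1 s3 s1 s2 s2 s2 s3 s1 s1 on 4 strands, so one state sum suffices:
Braid: s2^-1 s3 s1 s2 s2 s2 s3 s1 s1 on 4 strands, 9 crossings.
Writhe w = (#positive) - (#negative) = 8 - 1 = 7.
State-sum expansion of <K>. There are 2^9 = 512 states.
Each crossing splits two ways (0=vertical, 1=horizontal). The state's weight is A^(#A-smoothings - #B-smoothings) * d^(loops - 1).
Tabulate the states by total A-exponent and number of loops L (A-exp: L × count):
  A^9: L=3 ×1
  A^7: L=2 ×5, L=4 ×4
  A^5: L=1 ×6, L=3 ×27, L=5 ×3
  A^3: L=2 ×57, L=4 ×26, L=6 ×1
  A^1: L=1 ×39, L=3 ×77, L=5 ×10
  A^-1: L=2 ×81, L=4 ×44, L=6 ×1
  A^-3: L=3 ×73, L=5 ×11
  A^-5: L=4 ×35, L=6 ×1
  A^-7: L=5 ×9
  A^-9: L=6 ×1
Each group contributes A^e * Σ count * d^(L-1):
Powers of d = -A^2 - A^-2: d^2 = A^4 + 2 + A^-4; d^3 = -A^6 - 3*A^2 - 3*A^-2 - A^-6; d^4 = A^8 + 4*A^4 + 6 + 4*A^-4 + A^-8; d^5 = -A^10 - 5*A^6 - 10*A^2 - 10*A^-2 - 5*A^-6 - A^-10.
  A^9 * (d^2) = A^13 + 2*A^9 + A^5
  A^7 * (5*d + 4*d^3) = -4*A^13 - 17*A^9 - 17*A^5 - 4*A
  A^5 * (6 + 27*d^2 + 3*d^4) = 3*A^13 + 39*A^9 + 78*A^5 + 39*A + 3*A^-3
  A^3 * (57*d + 26*d^3 + d^5) = -A^13 - 31*A^9 - 145*A^5 - 145*A - 31*A^-3 - A^-7
  A^1 * (39 + 77*d^2 + 10*d^4) = 10*A^9 + 117*A^5 + 253*A + 117*A^-3 + 10*A^-7
  A^-1 * (81*d + 44*d^3 + d^5) = -A^9 - 49*A^5 - 223*A - 223*A^-3 - 49*A^-7 - A^-11
  A^-3 * (73*d^2 + 11*d^4) = 11*A^5 + 117*A + 212*A^-3 + 117*A^-7 + 11*A^-11
  A^-5 * (35*d^3 + d^5) = -A^5 - 40*A - 115*A^-3 - 115*A^-7 - 40*A^-11 - A^-15
  A^-7 * (9*d^4) = 9*A + 36*A^-3 + 54*A^-7 + 36*A^-11 + 9*A^-15
  A^-9 * (d^5) = -A - 5*A^-3 - 10*A^-7 - 10*A^-11 - 5*A^-15 - A^-19
Summing the groups: <K> = -A^13 + 2*A^9 - 5*A^5 + 5*A - 6*A^-3 + 6*A^-7 - 4*A^-11 + 3*A^-15 - A^-19
Normalise by the writhe: (-A^3)^(-w) = (-A^3)^(-7) = -A^-21, so f(A) = -A^-21 * <K> = A^-8 - 2*A^-12 + 5*A^-16 - 5*A^-20 + 6*A^-24 - 6*A^-28 + 4*A^-32 - 3*A^-36 + A^-40.
Substitute A = t^(-1/4), i.e. A^e → t^(-e/4): V(t) = t^10 - 3*t^9 + 4*t^8 - 6*t^7 + 6*t^6 - 5*t^5 + 5*t^4 - 2*t^3 + t^2

Answer: t^10 - 3*t^9 + 4*t^8 - 6*t^7 + 6*t^6 - 5*t^5 + 5*t^4 - 2*t^3 + t^2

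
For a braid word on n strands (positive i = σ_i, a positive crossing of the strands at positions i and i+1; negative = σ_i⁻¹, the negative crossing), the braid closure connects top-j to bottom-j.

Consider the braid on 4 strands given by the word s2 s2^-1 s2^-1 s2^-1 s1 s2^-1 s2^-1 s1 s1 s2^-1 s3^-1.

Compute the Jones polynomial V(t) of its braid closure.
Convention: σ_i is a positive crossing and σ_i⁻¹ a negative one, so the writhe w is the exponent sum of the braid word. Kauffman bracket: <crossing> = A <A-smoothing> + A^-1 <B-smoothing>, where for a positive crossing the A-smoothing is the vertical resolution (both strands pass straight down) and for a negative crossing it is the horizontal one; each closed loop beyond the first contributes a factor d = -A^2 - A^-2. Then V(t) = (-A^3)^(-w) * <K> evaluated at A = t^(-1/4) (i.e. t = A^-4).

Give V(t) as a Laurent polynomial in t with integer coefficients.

-t^2 + 2*t - 3 + 5*t^-1 - 4*t^-2 + 5*t^-3 - 4*t^-4 + 2*t^-5 - t^-6

Derivation:
The presented braid s2 s2^-1 s2^-1 s2^-1 s1 s2^-1 s2^-1 s1 s1 s2^-1 s3^-1 on 4 strands reduces by inverse Markov moves (closure unchanged at each step):
  Destabilize: the word has the form β·s3^-1 where s3^-1 occurs only as the final letter (β ∈ B_3); drop it and the last strand → 3 strands.
  Deconjugate: the word is γ·β·γ⁻¹ with γ = s2 (prefix) and γ⁻¹ = s2^-1 (suffix); strip both.
Reduced to β = s2^-1 s2^-1 s2^-1 s1 s2^-1 s2^-1 s1 s1 on 3 strands, 8 crossings.
Compute on β:
Braid: s2^-1 s2^-1 s2^-1 s1 s2^-1 s2^-1 s1 s1 on 3 strands, 8 crossings.
Writhe w = (#positive) - (#negative) = 3 - 5 = -2.
State-sum expansion of <K>. There are 2^8 = 256 states.
Each crossing splits two ways (0=vertical, 1=horizontal). The state's weight is A^(#A-smoothings - #B-smoothings) * d^(loops - 1).
Tabulate the states by total A-exponent and number of loops L (A-exp: L × count):
  A^8: L=6 ×1
  A^6: L=5 ×8
  A^4: L=4 ×27, L=6 ×1
  A^2: L=3 ×50, L=5 ×6
  A^0: L=2 ×53, L=4 ×17
  A^-2: L=1 ×27, L=3 ×28, L=5 ×1
  A^-4: L=2 ×24, L=4 ×4
  A^-6: L=3 ×8
  A^-8: L=4 ×1
Each group contributes A^e * Σ count * d^(L-1):
Powers of d = -A^2 - A^-2: d^2 = A^4 + 2 + A^-4; d^3 = -A^6 - 3*A^2 - 3*A^-2 - A^-6; d^4 = A^8 + 4*A^4 + 6 + 4*A^-4 + A^-8; d^5 = -A^10 - 5*A^6 - 10*A^2 - 10*A^-2 - 5*A^-6 - A^-10.
  A^8 * (d^5) = -A^18 - 5*A^14 - 10*A^10 - 10*A^6 - 5*A^2 - A^-2
  A^6 * (8*d^4) = 8*A^14 + 32*A^10 + 48*A^6 + 32*A^2 + 8*A^-2
  A^4 * (27*d^3 + d^5) = -A^14 - 32*A^10 - 91*A^6 - 91*A^2 - 32*A^-2 - A^-6
  A^2 * (50*d^2 + 6*d^4) = 6*A^10 + 74*A^6 + 136*A^2 + 74*A^-2 + 6*A^-6
  A^0 * (53*d + 17*d^3) = -17*A^6 - 104*A^2 - 104*A^-2 - 17*A^-6
  A^-2 * (27 + 28*d^2 + d^4) = A^6 + 32*A^2 + 89*A^-2 + 32*A^-6 + A^-10
  A^-4 * (24*d + 4*d^3) = -4*A^2 - 36*A^-2 - 36*A^-6 - 4*A^-10
  A^-6 * (8*d^2) = 8*A^-2 + 16*A^-6 + 8*A^-10
  A^-8 * (d^3) = -A^-2 - 3*A^-6 - 3*A^-10 - A^-14
Summing the groups: <K> = -A^18 + 2*A^14 - 4*A^10 + 5*A^6 - 4*A^2 + 5*A^-2 - 3*A^-6 + 2*A^-10 - A^-14
Normalise by the writhe: (-A^3)^(-w) = (-A^3)^(2) = A^6, so f(A) = A^6 * <K> = -A^24 + 2*A^20 - 4*A^16 + 5*A^12 - 4*A^8 + 5*A^4 - 3 + 2*A^-4 - A^-8.
Substitute A = t^(-1/4), i.e. A^e → t^(-e/4): V(t) = -t^2 + 2*t - 3 + 5*t^-1 - 4*t^-2 + 5*t^-3 - 4*t^-4 + 2*t^-5 - t^-6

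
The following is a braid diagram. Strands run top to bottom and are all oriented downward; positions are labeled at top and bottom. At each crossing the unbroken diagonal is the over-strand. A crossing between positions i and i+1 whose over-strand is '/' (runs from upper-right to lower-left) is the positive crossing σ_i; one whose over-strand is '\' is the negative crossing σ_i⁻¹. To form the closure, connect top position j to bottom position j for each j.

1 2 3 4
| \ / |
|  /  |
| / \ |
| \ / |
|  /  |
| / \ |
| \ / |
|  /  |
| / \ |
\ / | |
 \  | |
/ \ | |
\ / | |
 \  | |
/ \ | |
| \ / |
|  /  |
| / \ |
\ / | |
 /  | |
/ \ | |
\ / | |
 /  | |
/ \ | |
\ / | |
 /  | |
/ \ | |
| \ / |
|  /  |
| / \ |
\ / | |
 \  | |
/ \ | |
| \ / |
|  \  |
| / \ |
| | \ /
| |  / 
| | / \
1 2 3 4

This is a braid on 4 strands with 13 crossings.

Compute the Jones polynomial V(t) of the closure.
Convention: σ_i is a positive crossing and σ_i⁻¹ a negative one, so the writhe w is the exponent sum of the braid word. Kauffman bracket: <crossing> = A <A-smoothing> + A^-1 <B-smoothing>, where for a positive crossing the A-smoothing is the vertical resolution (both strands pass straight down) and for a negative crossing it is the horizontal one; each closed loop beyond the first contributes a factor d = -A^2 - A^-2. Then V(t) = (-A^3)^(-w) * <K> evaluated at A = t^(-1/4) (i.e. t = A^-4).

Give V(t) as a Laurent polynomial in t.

-t^8 + 2*t^7 - 4*t^6 + 5*t^5 - 5*t^4 + 6*t^3 - 4*t^2 + 3*t - 1

Derivation:
Reading the diagram top to bottom ('/'-over between positions i,i+1 = s_i, '\'-over = s_i^-1): braid word = s2 s2 s2 s1^-1 s1^-1 s2 s1 s1 s1 s2 s1^-1 s2^-1 s3.
The presented braid s2 s2 s2 s1^-1 s1^-1 s2 s1 s1 s1 s2 s1^-1 s2^-1 s3 on 4 strands reduces by inverse Markov moves (closure unchanged at each step):
  Destabilize: the word has the form β·s3 where s3 occurs only as the final letter (β ∈ B_3); drop it and the last strand → 3 strands.
  Deconjugate: the word is γ·β·γ⁻¹ with γ = s2 (prefix) and γ⁻¹ = s2^-1 (suffix); strip both.
Reduced to β = s2 s2 s1^-1 s1^-1 s2 s1 s1 s1 s2 s1^-1 on 3 strands, 10 crossings.
Compute on β:
Braid: s2 s2 s1^-1 s1^-1 s2 s1 s1 s1 s2 s1^-1 on 3 strands, 10 crossings.
Writhe w = (#positive) - (#negative) = 7 - 3 = 4.
Enumerate smoothing states for the bracket polynomial. There are 2^10 = 1024 states.
For each crossing: s=0 is the vertical smoothing, s=1 horizontal. Crossing k contributes A^(sign_k * (1 - 2*s_k)); loop factor d = -A^2 - A^-2.
Tabulate the states by total A-exponent and number of loops L (A-exp: L × count):
  A^10: L=4 ×1
  A^8: L=3 ×7, L=5 ×3
  A^6: L=2 ×19, L=4 ×23, L=6 ×3
  A^4: L=1 ×20, L=3 ×75, L=5 ×24, L=7 ×1
  A^2: L=2 ×114, L=4 ×86, L=6 ×10
  A^0: L=1 ×51, L=3 ×155, L=5 ×45, L=7 ×1
  A^-2: L=2 ×102, L=4 ×98, L=6 ×10
  A^-4: L=3 ×89, L=5 ×30, L=7 ×1
  A^-6: L=4 ×41, L=6 ×4
  A^-8: L=5 ×10
  A^-10: L=6 ×1
Each group contributes A^e * Σ count * d^(L-1):
Powers of d = -A^2 - A^-2: d^2 = A^4 + 2 + A^-4; d^3 = -A^6 - 3*A^2 - 3*A^-2 - A^-6; d^4 = A^8 + 4*A^4 + 6 + 4*A^-4 + A^-8; d^5 = -A^10 - 5*A^6 - 10*A^2 - 10*A^-2 - 5*A^-6 - A^-10; d^6 = A^12 + 6*A^8 + 15*A^4 + 20 + 15*A^-4 + 6*A^-8 + A^-12.
  A^10 * (d^3) = -A^16 - 3*A^12 - 3*A^8 - A^4
  A^8 * (7*d^2 + 3*d^4) = 3*A^16 + 19*A^12 + 32*A^8 + 19*A^4 + 3
  A^6 * (19*d + 23*d^3 + 3*d^5) = -3*A^16 - 38*A^12 - 118*A^8 - 118*A^4 - 38 - 3*A^-4
  A^4 * (20 + 75*d^2 + 24*d^4 + d^6) = A^16 + 30*A^12 + 186*A^8 + 334*A^4 + 186 + 30*A^-4 + A^-8
  A^2 * (114*d + 86*d^3 + 10*d^5) = -10*A^12 - 136*A^8 - 472*A^4 - 472 - 136*A^-4 - 10*A^-8
  A^0 * (51 + 155*d^2 + 45*d^4 + d^6) = A^12 + 51*A^8 + 350*A^4 + 651 + 350*A^-4 + 51*A^-8 + A^-12
  A^-2 * (102*d + 98*d^3 + 10*d^5) = -10*A^8 - 148*A^4 - 496 - 496*A^-4 - 148*A^-8 - 10*A^-12
  A^-4 * (89*d^2 + 30*d^4 + d^6) = A^8 + 36*A^4 + 224 + 378*A^-4 + 224*A^-8 + 36*A^-12 + A^-16
  A^-6 * (41*d^3 + 4*d^5) = -4*A^4 - 61 - 163*A^-4 - 163*A^-8 - 61*A^-12 - 4*A^-16
  A^-8 * (10*d^4) = 10 + 40*A^-4 + 60*A^-8 + 40*A^-12 + 10*A^-16
  A^-10 * (d^5) = -1 - 5*A^-4 - 10*A^-8 - 10*A^-12 - 5*A^-16 - A^-20
Summing the groups: <K> = -A^12 + 3*A^8 - 4*A^4 + 6 - 5*A^-4 + 5*A^-8 - 4*A^-12 + 2*A^-16 - A^-20
Normalise by the writhe: (-A^3)^(-w) = (-A^3)^(-4) = A^-12, so f(A) = A^-12 * <K> = -1 + 3*A^-4 - 4*A^-8 + 6*A^-12 - 5*A^-16 + 5*A^-20 - 4*A^-24 + 2*A^-28 - A^-32.
Substitute A = t^(-1/4), i.e. A^e → t^(-e/4): V(t) = -t^8 + 2*t^7 - 4*t^6 + 5*t^5 - 5*t^4 + 6*t^3 - 4*t^2 + 3*t - 1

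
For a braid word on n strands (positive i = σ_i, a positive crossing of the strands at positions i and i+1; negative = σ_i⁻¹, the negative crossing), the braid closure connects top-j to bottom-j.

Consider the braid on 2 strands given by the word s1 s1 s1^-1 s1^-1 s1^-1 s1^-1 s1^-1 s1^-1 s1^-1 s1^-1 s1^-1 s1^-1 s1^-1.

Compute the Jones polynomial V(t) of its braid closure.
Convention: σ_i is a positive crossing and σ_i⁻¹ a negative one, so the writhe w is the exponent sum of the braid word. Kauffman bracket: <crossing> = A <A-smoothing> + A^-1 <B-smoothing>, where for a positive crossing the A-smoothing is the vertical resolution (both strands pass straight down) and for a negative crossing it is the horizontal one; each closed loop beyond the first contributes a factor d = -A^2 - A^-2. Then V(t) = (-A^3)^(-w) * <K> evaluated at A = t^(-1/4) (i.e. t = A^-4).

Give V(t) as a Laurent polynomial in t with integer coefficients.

t^-4 + t^-6 - t^-7 + t^-8 - t^-9 + t^-10 - t^-11 + t^-12 - t^-13

Derivation:
The presented braid s1 s1 s1^-1 s1^-1 s1^-1 s1^-1 s1^-1 s1^-1 s1^-1 s1^-1 s1^-1 s1^-1 s1^-1 on 2 strands reduces by inverse Markov moves (closure unchanged at each step):
  Deconjugate: the word is γ·β·γ⁻¹ with γ = s1 s1 (prefix) and γ⁻¹ = s1^-1 s1^-1 (suffix); strip both.
Reduced to β = s1^-1 s1^-1 s1^-1 s1^-1 s1^-1 s1^-1 s1^-1 s1^-1 s1^-1 on 2 strands, 9 crossings.
Compute on β:
Braid: s1^-1 s1^-1 s1^-1 s1^-1 s1^-1 s1^-1 s1^-1 s1^-1 s1^-1 on 2 strands, 9 crossings.
Writhe w = (#positive) - (#negative) = 0 - 9 = -9.
State-sum expansion of <K>. There are 2^9 = 512 states.
For each crossing: s=0 is the vertical smoothing, s=1 horizontal. Crossing k contributes A^(sign_k * (1 - 2*s_k)); loop factor d = -A^2 - A^-2.
Tabulate the states by total A-exponent and number of loops L (A-exp: L × count):
  A^9: L=9 ×1
  A^7: L=8 ×9
  A^5: L=7 ×36
  A^3: L=6 ×84
  A^1: L=5 ×126
  A^-1: L=4 ×126
  A^-3: L=3 ×84
  A^-5: L=2 ×36
  A^-7: L=1 ×9
  A^-9: L=2 ×1
Each group contributes A^e * Σ count * d^(L-1):
Powers of d = -A^2 - A^-2: d^2 = A^4 + 2 + A^-4; d^3 = -A^6 - 3*A^2 - 3*A^-2 - A^-6; d^4 = A^8 + 4*A^4 + 6 + 4*A^-4 + A^-8; d^5 = -A^10 - 5*A^6 - 10*A^2 - 10*A^-2 - 5*A^-6 - A^-10; d^6 = A^12 + 6*A^8 + 15*A^4 + 20 + 15*A^-4 + 6*A^-8 + A^-12; d^7 = -A^14 - 7*A^10 - 21*A^6 - 35*A^2 - 35*A^-2 - 21*A^-6 - 7*A^-10 - A^-14; d^8 = A^16 + 8*A^12 + 28*A^8 + 56*A^4 + 70 + 56*A^-4 + 28*A^-8 + 8*A^-12 + A^-16.
  A^9 * (d^8) = A^25 + 8*A^21 + 28*A^17 + 56*A^13 + 70*A^9 + 56*A^5 + 28*A + 8*A^-3 + A^-7
  A^7 * (9*d^7) = -9*A^21 - 63*A^17 - 189*A^13 - 315*A^9 - 315*A^5 - 189*A - 63*A^-3 - 9*A^-7
  A^5 * (36*d^6) = 36*A^17 + 216*A^13 + 540*A^9 + 720*A^5 + 540*A + 216*A^-3 + 36*A^-7
  A^3 * (84*d^5) = -84*A^13 - 420*A^9 - 840*A^5 - 840*A - 420*A^-3 - 84*A^-7
  A^1 * (126*d^4) = 126*A^9 + 504*A^5 + 756*A + 504*A^-3 + 126*A^-7
  A^-1 * (126*d^3) = -126*A^5 - 378*A - 378*A^-3 - 126*A^-7
  A^-3 * (84*d^2) = 84*A + 168*A^-3 + 84*A^-7
  A^-5 * (36*d) = -36*A^-3 - 36*A^-7
  A^-7 * (9) = 9*A^-7
  A^-9 * (d) = -A^-7 - A^-11
Summing the groups: <K> = A^25 - A^21 + A^17 - A^13 + A^9 - A^5 + A - A^-3 - A^-11
Normalise by the writhe: (-A^3)^(-w) = (-A^3)^(9) = -A^27, so f(A) = -A^27 * <K> = -A^52 + A^48 - A^44 + A^40 - A^36 + A^32 - A^28 + A^24 + A^16.
Substitute A = t^(-1/4), i.e. A^e → t^(-e/4): V(t) = t^-4 + t^-6 - t^-7 + t^-8 - t^-9 + t^-10 - t^-11 + t^-12 - t^-13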